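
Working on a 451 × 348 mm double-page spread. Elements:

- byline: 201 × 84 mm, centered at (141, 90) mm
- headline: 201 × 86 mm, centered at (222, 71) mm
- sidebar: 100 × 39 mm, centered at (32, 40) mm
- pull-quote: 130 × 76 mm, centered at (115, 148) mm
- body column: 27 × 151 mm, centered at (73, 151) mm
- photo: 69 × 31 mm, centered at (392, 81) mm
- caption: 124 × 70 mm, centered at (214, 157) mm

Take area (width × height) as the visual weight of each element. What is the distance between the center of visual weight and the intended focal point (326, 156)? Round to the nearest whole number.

Areas → weights: byline 201·84 = 16884, headline 201·86 = 17286, sidebar 100·39 = 3900, pull-quote 130·76 = 9880, body column 27·151 = 4077, photo 69·31 = 2139, caption 124·70 = 8680; Σw = 62846.
x-moment: 16884·141 + 17286·222 + 3900·32 + 9880·115 + 4077·73 + 2139·392 + 8680·214 = 10472765; centroid 10472765/62846 ≈ 166.64.
y-moment: 16884·90 + 17286·71 + 3900·40 + 9880·148 + 4077·151 + 2139·81 + 8680·157 = 6516752; centroid 6516752/62846 ≈ 103.69.
From (326, 156): dx = -159.36, dy = -52.31, so the distance is √(dx²+dy²) ≈ 167.72.

≈ 168 mm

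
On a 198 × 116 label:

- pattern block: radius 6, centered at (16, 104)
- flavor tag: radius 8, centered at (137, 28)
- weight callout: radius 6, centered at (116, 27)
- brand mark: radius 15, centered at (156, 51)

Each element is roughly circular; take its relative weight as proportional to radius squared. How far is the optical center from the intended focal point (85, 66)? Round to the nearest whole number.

r² weights: pattern block 6² = 36, flavor tag 8² = 64, weight callout 6² = 36, brand mark 15² = 225. Total = 361.
x-moment: 36·16 + 64·137 + 36·116 + 225·156 = 48620; centroid 48620/361 ≈ 134.68.
y-moment: 36·104 + 64·28 + 36·27 + 225·51 = 17983; centroid 17983/361 ≈ 49.81.
From (85, 66): dx = 49.68, dy = -16.19, so the distance is √(dx²+dy²) ≈ 52.25.

≈ 52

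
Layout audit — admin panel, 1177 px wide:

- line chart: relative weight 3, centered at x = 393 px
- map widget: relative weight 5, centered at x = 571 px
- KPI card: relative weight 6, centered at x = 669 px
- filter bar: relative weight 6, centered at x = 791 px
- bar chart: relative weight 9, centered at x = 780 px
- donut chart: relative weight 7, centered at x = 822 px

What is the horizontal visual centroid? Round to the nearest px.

x ≈ 710

Total weight = 3 + 5 + 6 + 6 + 9 + 7 = 36.
x: (3·393 + 5·571 + 6·669 + 6·791 + 9·780 + 7·822) / 36 = 25568 / 36 ≈ 710.22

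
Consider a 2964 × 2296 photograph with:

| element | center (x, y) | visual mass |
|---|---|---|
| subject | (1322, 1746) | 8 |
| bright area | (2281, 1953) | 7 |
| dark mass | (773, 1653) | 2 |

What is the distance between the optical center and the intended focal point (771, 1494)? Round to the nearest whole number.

≈ 940

Σw = 8 + 7 + 2 = 17.
Σw·x = 8·1322 + 7·2281 + 2·773 = 28089, so x̄ = 28089/17 ≈ 1652.29.
Σw·y = 8·1746 + 7·1953 + 2·1653 = 30945, so ȳ = 30945/17 ≈ 1820.29.
Offset from (771, 1494): Δx ≈ 881.29, Δy ≈ 326.29; distance = √(Δx² + Δy²) ≈ 939.76.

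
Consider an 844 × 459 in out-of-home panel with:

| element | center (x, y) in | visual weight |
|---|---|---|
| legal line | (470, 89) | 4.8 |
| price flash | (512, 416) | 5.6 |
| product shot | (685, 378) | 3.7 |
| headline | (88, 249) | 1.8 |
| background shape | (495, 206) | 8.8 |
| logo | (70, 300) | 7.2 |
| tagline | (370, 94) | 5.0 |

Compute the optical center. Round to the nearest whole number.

Σw = 4.8 + 5.6 + 3.7 + 1.8 + 8.8 + 7.2 + 5.0 = 36.9.
Σw·x = 14526.1; x̄ = 14526.1/36.9 ≈ 393.66.
Σw·y = 9046.4; ȳ = 9046.4/36.9 ≈ 245.16.

(394, 245)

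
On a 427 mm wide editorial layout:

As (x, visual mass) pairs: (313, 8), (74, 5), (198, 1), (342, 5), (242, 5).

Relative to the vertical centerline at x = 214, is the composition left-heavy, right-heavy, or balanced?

right-heavy

Σw = 8 + 5 + 1 + 5 + 5 = 24.
x-moment: 8·313 + 5·74 + 1·198 + 5·342 + 5·242 = 5992; centroid 5992/24 ≈ 249.67.
Since 249.7 is right of 214, the composition reads right-heavy.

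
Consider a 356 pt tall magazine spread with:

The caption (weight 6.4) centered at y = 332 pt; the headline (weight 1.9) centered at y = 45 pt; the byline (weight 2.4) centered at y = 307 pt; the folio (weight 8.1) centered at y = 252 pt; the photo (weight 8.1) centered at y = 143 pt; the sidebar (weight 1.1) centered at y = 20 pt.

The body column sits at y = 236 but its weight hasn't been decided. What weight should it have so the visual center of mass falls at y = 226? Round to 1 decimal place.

w ≈ 15.9

Known weights sum to 6.4 + 1.9 + 2.4 + 8.1 + 8.1 + 1.1 = 28.0; their moment is 6.4·332 + 1.9·45 + 2.4·307 + 8.1·252 + 8.1·143 + 1.1·20 = 6168.6.
For the centroid to hit 226: (6168.6 + w·236) / (28.0 + w) = 226.
Solving: w = (226·28.0 − 6168.6) / (236 − 226) = 159.4 / 10 ≈ 15.94.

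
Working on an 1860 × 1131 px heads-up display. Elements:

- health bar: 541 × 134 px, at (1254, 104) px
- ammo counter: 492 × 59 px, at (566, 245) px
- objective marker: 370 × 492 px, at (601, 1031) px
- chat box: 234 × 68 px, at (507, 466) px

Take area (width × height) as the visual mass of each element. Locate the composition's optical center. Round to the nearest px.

(751, 700)

Areas: health bar 541·134 = 72494, ammo counter 492·59 = 29028, objective marker 370·492 = 182040, chat box 234·68 = 15912. Total weight = 299474.
x-moment: 72494·1254 + 29028·566 + 182040·601 + 15912·507 = 224810748; centroid 224810748/299474 ≈ 750.69.
y-moment: 72494·104 + 29028·245 + 182040·1031 + 15912·466 = 209749468; centroid 209749468/299474 ≈ 700.39.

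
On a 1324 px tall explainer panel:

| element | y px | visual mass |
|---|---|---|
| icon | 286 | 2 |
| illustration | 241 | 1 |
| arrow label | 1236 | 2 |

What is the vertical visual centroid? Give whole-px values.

y ≈ 657

Σw = 2 + 1 + 2 = 5.
Σw·y = 2·286 + 1·241 + 2·1236 = 3285, so ȳ = 3285/5 ≈ 657.00.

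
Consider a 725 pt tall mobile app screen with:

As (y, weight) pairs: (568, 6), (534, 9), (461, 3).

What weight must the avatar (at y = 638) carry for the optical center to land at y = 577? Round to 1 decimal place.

Existing Σw = 18 (6 + 9 + 3); existing moment 6·568 + 9·534 + 3·461 = 9597.
Balance at y = 577 requires (9597 + w·638) / (18 + w) = 577.
Rearranging, w·(638 − 577) = 577·18 − 9597 = 789, so w ≈ 789/61 = 12.93.

w ≈ 12.9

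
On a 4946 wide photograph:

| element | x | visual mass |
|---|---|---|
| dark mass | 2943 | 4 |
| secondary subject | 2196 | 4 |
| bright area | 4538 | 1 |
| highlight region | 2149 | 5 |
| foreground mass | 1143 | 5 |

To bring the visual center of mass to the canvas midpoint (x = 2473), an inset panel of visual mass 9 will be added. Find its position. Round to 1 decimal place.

x ≈ 3076.7

After adding the inset panel, total weight = 4 + 4 + 1 + 5 + 5 + 9 = 28.
x: target moment 28×2473 = 69244; current 4·2943 + 4·2196 + 1·4538 + 5·2149 + 5·1143 = 41554; the inset panel supplies 27690, so x = 27690/9 ≈ 3076.67.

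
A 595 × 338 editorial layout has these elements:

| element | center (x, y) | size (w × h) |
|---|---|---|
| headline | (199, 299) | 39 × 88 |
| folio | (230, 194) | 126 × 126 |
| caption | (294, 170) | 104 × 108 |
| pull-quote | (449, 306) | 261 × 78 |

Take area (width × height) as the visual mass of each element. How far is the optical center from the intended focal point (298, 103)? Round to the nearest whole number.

Taking area as weight: headline 39·88 = 3432, folio 126·126 = 15876, caption 104·108 = 11232, pull-quote 261·78 = 20358. Sum 50898.
Σw·x = 3432·199 + 15876·230 + 11232·294 + 20358·449 = 16777398, so x̄ = 16777398/50898 ≈ 329.63.
Σw·y = 3432·299 + 15876·194 + 11232·170 + 20358·306 = 12245100, so ȳ = 12245100/50898 ≈ 240.58.
Offset from (298, 103): Δx ≈ 31.63, Δy ≈ 137.58; distance = √(Δx² + Δy²) ≈ 141.17.

≈ 141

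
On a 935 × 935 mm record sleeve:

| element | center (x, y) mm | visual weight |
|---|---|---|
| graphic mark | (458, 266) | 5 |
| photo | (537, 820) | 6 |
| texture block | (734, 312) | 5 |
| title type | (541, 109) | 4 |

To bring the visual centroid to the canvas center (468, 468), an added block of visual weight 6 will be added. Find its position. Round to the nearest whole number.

(137, 654)

New total weight: (5 + 6 + 5 + 4) + 6 = 26.
Along x: (11346 + 6·x) / 26 = 468 (existing moment 5·458 + 6·537 + 5·734 + 4·541 = 11346) ⇒ x = (12168 − 11346) / 6 ≈ 137.00.
Along y: (8246 + 6·y) / 26 = 468 (existing moment 5·266 + 6·820 + 5·312 + 4·109 = 8246) ⇒ y = (12168 − 8246) / 6 ≈ 653.67.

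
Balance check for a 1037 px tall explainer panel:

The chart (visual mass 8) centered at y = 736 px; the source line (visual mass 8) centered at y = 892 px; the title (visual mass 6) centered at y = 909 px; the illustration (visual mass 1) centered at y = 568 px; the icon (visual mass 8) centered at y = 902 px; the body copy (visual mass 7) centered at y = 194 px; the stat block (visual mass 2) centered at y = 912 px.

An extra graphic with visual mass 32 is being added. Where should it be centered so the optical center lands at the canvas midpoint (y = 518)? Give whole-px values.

New total weight: (8 + 8 + 6 + 1 + 8 + 7 + 2) + 32 = 72.
y: need Σw·y = 72·518 = 37296. Existing = 8·736 + 8·892 + 6·909 + 1·568 + 8·902 + 7·194 + 2·912 = 29444. Remainder 7852 / 32 ≈ 245.38.

y ≈ 245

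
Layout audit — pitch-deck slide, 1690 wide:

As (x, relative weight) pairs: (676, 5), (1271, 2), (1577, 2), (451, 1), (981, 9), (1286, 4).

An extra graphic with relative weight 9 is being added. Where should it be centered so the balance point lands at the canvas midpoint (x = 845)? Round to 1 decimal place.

New total weight: (5 + 2 + 2 + 1 + 9 + 4) + 9 = 32.
x: target moment 32×845 = 27040; current 5·676 + 2·1271 + 2·1577 + 1·451 + 9·981 + 4·1286 = 23500; the extra graphic supplies 3540, so x = 3540/9 ≈ 393.33.

x ≈ 393.3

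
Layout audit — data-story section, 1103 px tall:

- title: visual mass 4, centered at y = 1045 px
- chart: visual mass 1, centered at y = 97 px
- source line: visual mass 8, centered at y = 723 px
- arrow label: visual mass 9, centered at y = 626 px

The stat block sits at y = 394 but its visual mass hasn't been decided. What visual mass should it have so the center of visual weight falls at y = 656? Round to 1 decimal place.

w ≈ 4.8

Known weights sum to 4 + 1 + 8 + 9 = 22; their moment is 4·1045 + 1·97 + 8·723 + 9·626 = 15695.
For the centroid to hit 656: (15695 + w·394) / (22 + w) = 656.
So w = (656·22 − 15695)/(394 − 656) = -1263/-262 ≈ 4.82.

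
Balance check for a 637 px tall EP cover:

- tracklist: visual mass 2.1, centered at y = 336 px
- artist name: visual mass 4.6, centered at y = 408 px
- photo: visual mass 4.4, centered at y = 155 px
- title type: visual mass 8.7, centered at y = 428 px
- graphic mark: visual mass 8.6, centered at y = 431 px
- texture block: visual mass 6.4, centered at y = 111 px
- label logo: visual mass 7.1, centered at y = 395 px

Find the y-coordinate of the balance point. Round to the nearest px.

Σw = 2.1 + 4.6 + 4.4 + 8.7 + 8.6 + 6.4 + 7.1 = 41.9.
Σw·y = 14209.5; ȳ = 14209.5/41.9 ≈ 339.13.

y ≈ 339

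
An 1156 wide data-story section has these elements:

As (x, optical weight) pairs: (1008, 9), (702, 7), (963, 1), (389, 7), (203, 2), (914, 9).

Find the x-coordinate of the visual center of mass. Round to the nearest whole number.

x ≈ 752

Σw = 9 + 7 + 1 + 7 + 2 + 9 = 35.
x-moment: 9·1008 + 7·702 + 1·963 + 7·389 + 2·203 + 9·914 = 26304; centroid 26304/35 ≈ 751.54.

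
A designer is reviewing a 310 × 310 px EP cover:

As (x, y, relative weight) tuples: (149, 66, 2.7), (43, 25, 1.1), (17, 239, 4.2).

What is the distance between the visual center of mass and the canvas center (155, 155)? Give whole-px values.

≈ 90 px

Σw = 2.7 + 1.1 + 4.2 = 8.0.
x: (2.7·149 + 1.1·43 + 4.2·17) / 8.0 = 521.0 / 8.0 ≈ 65.12
y: (2.7·66 + 1.1·25 + 4.2·239) / 8.0 = 1209.5 / 8.0 ≈ 151.19
From (155, 155): dx = -89.88, dy = -3.81, so the distance is √(dx²+dy²) ≈ 89.96.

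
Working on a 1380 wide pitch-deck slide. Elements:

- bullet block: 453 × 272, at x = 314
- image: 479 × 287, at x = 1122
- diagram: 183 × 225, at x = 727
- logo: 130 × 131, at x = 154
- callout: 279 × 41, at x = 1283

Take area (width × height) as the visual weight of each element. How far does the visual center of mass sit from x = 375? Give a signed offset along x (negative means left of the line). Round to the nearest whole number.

≈ 352

Areas → weights: bullet block 453·272 = 123216, image 479·287 = 137473, diagram 183·225 = 41175, logo 130·131 = 17030, callout 279·41 = 11439; Σw = 330333.
x-moment: 123216·314 + 137473·1122 + 41175·727 + 17030·154 + 11439·1283 = 240167612; centroid 240167612/330333 ≈ 727.05.
Difference: 727.05 − 375 ≈ 352.05.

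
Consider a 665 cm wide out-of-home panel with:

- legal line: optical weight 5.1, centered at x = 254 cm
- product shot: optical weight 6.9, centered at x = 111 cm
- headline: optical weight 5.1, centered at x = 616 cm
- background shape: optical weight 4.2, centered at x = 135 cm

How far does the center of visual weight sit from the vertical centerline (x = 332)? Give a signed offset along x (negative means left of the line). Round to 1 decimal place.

Weights sum to 5.1 + 6.9 + 5.1 + 4.2 = 21.3.
x: (5.1·254 + 6.9·111 + 5.1·616 + 4.2·135) / 21.3 = 5769.9 / 21.3 ≈ 270.89
Difference: 270.89 − 332 ≈ -61.11.

≈ -61.1 cm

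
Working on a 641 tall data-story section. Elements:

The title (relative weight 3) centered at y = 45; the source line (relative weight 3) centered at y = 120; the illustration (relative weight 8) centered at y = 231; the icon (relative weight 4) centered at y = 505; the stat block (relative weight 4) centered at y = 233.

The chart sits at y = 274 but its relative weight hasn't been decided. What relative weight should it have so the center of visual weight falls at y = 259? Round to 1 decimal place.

Known weights sum to 3 + 3 + 8 + 4 + 4 = 22; their moment is 3·45 + 3·120 + 8·231 + 4·505 + 4·233 = 5295.
Set Σw·y/Σw = 259: (5295 + 274w) = 259·(22 + w).
Rearranging, w·(274 − 259) = 259·22 − 5295 = 403, so w ≈ 403/15 = 26.87.

w ≈ 26.9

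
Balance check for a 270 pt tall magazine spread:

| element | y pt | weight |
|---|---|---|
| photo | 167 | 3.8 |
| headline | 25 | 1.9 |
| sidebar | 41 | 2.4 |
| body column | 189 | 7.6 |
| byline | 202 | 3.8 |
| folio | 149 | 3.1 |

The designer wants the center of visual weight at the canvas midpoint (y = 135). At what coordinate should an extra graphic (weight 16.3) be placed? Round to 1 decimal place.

New total weight: (3.8 + 1.9 + 2.4 + 7.6 + 3.8 + 3.1) + 16.3 = 38.9.
Along y: (3446.4 + 16.3·y) / 38.9 = 135 (existing moment 3.8·167 + 1.9·25 + 2.4·41 + 7.6·189 + 3.8·202 + 3.1·149 = 3446.4) ⇒ y = (5251.5 − 3446.4) / 16.3 ≈ 110.74.

y ≈ 110.7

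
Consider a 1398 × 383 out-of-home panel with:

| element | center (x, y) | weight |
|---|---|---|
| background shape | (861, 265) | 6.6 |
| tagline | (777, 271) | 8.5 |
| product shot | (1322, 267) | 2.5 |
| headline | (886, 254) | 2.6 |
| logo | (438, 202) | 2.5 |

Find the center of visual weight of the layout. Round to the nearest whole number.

(837, 259)

Total weight = 6.6 + 8.5 + 2.5 + 2.6 + 2.5 = 22.7.
x-moment: 6.6·861 + 8.5·777 + 2.5·1322 + 2.6·886 + 2.5·438 = 18990.7; centroid 18990.7/22.7 ≈ 836.59.
y-moment: 6.6·265 + 8.5·271 + 2.5·267 + 2.6·254 + 2.5·202 = 5885.4; centroid 5885.4/22.7 ≈ 259.27.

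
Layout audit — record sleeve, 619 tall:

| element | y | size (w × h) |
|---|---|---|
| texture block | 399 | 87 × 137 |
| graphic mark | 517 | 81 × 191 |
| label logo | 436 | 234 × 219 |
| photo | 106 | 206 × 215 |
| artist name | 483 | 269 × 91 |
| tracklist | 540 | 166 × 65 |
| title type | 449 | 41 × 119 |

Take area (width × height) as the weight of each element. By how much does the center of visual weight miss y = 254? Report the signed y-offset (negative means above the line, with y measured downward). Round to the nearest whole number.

≈ 112

Areas: texture block 87·137 = 11919, graphic mark 81·191 = 15471, label logo 234·219 = 51246, photo 206·215 = 44290, artist name 269·91 = 24479, tracklist 166·65 = 10790, title type 41·119 = 4879. Total weight = 163074.
Σw·y = 59632812; ȳ = 59632812/163074 ≈ 365.68.
Offset from y = 254: 365.68 − 254 ≈ 111.68.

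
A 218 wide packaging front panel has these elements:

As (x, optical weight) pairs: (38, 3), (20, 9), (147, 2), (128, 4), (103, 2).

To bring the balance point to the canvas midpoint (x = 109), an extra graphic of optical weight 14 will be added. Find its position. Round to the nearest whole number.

With the extra graphic, Σw becomes 3 + 9 + 2 + 4 + 2 + 14 = 34.
x: target moment 34×109 = 3706; current 3·38 + 9·20 + 2·147 + 4·128 + 2·103 = 1306; the extra graphic supplies 2400, so x = 2400/14 ≈ 171.43.

x ≈ 171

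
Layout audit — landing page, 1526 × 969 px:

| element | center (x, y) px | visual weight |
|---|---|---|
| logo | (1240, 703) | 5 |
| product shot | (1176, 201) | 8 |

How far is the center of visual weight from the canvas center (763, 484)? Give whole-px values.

≈ 447 px

Total weight = 5 + 8 = 13.
x: (5·1240 + 8·1176) / 13 = 15608 / 13 ≈ 1200.62
y: (5·703 + 8·201) / 13 = 5123 / 13 ≈ 394.08
Relative to (763, 484): Δ = (437.62, -89.92); |Δ| = √(437.62² + -89.92²) ≈ 446.76.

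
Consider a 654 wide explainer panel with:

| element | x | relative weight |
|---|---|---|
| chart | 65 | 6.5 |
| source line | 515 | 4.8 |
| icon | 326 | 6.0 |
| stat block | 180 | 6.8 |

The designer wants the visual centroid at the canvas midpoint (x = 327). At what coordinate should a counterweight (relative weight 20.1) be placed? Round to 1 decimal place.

x ≈ 416.9

After adding the counterweight, total weight = 6.5 + 4.8 + 6.0 + 6.8 + 20.1 = 44.2.
x: target moment 44.2×327 = 14453.4; current 6.5·65 + 4.8·515 + 6.0·326 + 6.8·180 = 6074.5; the counterweight supplies 8378.9, so x = 8378.9/20.1 ≈ 416.86.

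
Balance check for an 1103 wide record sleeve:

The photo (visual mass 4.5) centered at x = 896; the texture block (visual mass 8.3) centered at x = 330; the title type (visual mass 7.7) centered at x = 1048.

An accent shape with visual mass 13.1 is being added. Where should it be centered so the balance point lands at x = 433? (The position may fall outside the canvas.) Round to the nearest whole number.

x ≈ -22

After adding the accent shape, total weight = 4.5 + 8.3 + 7.7 + 13.1 = 33.6.
x: need Σw·x = 33.6·433 = 14548.8. Existing = 4.5·896 + 8.3·330 + 7.7·1048 = 14840.6. Remainder -291.8 / 13.1 ≈ -22.27.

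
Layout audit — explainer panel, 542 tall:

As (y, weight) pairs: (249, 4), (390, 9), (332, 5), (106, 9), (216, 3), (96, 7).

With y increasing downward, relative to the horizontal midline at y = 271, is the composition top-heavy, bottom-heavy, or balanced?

Weights sum to 4 + 9 + 5 + 9 + 3 + 7 = 37.
Σw·y = 8440; ȳ = 8440/37 ≈ 228.11.
228.1 lies above (smaller y than) the midline 271, so the layout is top-heavy.

top-heavy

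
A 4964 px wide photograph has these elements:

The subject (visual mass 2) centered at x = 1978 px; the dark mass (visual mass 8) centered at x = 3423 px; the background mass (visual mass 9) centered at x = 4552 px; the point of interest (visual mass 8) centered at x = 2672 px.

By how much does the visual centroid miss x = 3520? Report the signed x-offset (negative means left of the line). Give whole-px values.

Σw = 2 + 8 + 9 + 8 = 27.
Σw·x = 2·1978 + 8·3423 + 9·4552 + 8·2672 = 93684, so x̄ = 93684/27 ≈ 3469.78.
Against x = 3520, that's 3469.78 − 3520 = -50.22.

≈ -50 px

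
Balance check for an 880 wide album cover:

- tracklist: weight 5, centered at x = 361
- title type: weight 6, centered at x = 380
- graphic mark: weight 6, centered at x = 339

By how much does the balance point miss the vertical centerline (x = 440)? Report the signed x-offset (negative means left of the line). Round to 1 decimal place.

≈ -80.1

Weights sum to 5 + 6 + 6 = 17.
x-moment: 5·361 + 6·380 + 6·339 = 6119; centroid 6119/17 ≈ 359.94.
Offset from x = 440: 359.94 − 440 ≈ -80.06.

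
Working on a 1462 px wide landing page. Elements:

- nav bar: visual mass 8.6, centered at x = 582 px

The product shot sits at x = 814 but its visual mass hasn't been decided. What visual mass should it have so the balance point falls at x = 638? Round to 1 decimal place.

w ≈ 2.7

The single fixed element contributes weight 8.6, moment 8.6·582 = 5005.2.
For the centroid to hit 638: (5005.2 + w·814) / (8.6 + w) = 638.
Solving: w = (638·8.6 − 5005.2) / (814 − 638) = 481.6 / 176 ≈ 2.74.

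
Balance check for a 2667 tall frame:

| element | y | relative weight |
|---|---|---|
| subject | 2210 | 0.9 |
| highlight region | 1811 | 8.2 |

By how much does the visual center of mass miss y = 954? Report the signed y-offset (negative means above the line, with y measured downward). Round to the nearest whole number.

≈ 896

Σw = 0.9 + 8.2 = 9.1.
y: (0.9·2210 + 8.2·1811) / 9.1 = 16839.2 / 9.1 ≈ 1850.46
Offset from y = 954: 1850.46 − 954 ≈ 896.46.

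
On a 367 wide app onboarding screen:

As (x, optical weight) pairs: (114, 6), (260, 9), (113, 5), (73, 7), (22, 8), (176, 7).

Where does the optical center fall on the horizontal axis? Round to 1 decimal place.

x ≈ 131.1

Weights sum to 6 + 9 + 5 + 7 + 8 + 7 = 42.
x: moment 5508 / weight 42 ≈ 131.14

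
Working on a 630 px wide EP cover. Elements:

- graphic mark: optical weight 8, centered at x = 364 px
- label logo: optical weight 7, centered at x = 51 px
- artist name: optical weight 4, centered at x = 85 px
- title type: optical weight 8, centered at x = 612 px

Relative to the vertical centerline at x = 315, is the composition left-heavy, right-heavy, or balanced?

balanced

Weights sum to 8 + 7 + 4 + 8 = 27.
x: (8·364 + 7·51 + 4·85 + 8·612) / 27 = 8505 / 27 ≈ 315.00
The centroid 315.00 matches the midline at 315, so the layout is balanced.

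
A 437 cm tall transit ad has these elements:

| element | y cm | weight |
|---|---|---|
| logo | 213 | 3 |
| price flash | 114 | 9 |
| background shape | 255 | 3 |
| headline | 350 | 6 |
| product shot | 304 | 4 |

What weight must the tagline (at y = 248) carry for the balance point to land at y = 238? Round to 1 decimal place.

w ≈ 20.4

Fixed elements: Σw = 3 + 9 + 3 + 6 + 4 = 25, Σw·y = 3·213 + 9·114 + 3·255 + 6·350 + 4·304 = 5746.
Balance at y = 238 requires (5746 + w·248) / (25 + w) = 238.
So w = (238·25 − 5746)/(248 − 238) = 204/10 ≈ 20.40.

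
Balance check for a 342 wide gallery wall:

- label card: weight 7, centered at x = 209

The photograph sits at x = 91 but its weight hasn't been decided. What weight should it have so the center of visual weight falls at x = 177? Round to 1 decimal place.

The single fixed element contributes weight 7, moment 7·209 = 1463.
Balance at x = 177 requires (1463 + w·91) / (7 + w) = 177.
So w = (177·7 − 1463)/(91 − 177) = -224/-86 ≈ 2.60.

w ≈ 2.6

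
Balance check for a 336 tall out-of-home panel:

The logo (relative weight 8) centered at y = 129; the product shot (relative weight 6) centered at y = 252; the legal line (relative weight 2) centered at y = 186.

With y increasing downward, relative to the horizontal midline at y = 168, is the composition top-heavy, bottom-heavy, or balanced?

Total weight = 8 + 6 + 2 = 16.
Σw·y = 8·129 + 6·252 + 2·186 = 2916, so ȳ = 2916/16 ≈ 182.25.
182.2 vs midline 168 → bottom-heavy.

bottom-heavy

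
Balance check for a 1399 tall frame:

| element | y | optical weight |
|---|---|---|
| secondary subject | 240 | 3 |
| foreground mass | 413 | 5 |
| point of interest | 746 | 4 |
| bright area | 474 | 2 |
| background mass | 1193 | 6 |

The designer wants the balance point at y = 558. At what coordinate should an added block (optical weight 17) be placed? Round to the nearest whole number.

y ≈ 398

New total weight: (3 + 5 + 4 + 2 + 6) + 17 = 37.
Along y: (13875 + 17·y) / 37 = 558 (existing moment 3·240 + 5·413 + 4·746 + 2·474 + 6·1193 = 13875) ⇒ y = (20646 − 13875) / 17 ≈ 398.29.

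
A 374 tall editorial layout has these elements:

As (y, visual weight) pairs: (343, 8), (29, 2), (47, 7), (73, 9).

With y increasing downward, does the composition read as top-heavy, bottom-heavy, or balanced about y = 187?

top-heavy

Weights sum to 8 + 2 + 7 + 9 = 26.
y: (8·343 + 2·29 + 7·47 + 9·73) / 26 = 3788 / 26 ≈ 145.69
145.7 vs midline 187 → top-heavy.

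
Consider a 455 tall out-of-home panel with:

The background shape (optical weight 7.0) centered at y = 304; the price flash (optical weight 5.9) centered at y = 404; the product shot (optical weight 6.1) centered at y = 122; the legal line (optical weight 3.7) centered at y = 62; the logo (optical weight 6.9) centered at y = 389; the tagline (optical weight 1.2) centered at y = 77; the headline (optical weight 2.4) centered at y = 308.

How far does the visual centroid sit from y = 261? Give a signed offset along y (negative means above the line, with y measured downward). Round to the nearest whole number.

≈ 10

Total weight = 7.0 + 5.9 + 6.1 + 3.7 + 6.9 + 1.2 + 2.4 = 33.2.
y: moment 9000.9 / weight 33.2 ≈ 271.11
Offset from y = 261: 271.11 − 261 ≈ 10.11.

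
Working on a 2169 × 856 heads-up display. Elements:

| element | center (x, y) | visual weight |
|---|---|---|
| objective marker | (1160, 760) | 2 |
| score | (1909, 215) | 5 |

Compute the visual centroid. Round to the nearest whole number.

(1695, 371)

Σw = 2 + 5 = 7.
x: (2·1160 + 5·1909) / 7 = 11865 / 7 ≈ 1695.00
y: (2·760 + 5·215) / 7 = 2595 / 7 ≈ 370.71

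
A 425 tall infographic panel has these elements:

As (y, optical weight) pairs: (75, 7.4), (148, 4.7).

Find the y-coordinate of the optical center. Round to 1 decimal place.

y ≈ 103.4

Σw = 7.4 + 4.7 = 12.1.
y-moment: 7.4·75 + 4.7·148 = 1250.6; centroid 1250.6/12.1 ≈ 103.36.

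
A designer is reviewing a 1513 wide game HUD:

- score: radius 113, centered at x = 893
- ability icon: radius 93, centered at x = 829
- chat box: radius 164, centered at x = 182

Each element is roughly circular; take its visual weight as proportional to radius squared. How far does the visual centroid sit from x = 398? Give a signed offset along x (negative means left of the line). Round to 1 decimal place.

≈ 87.7

r² weights: score 113² = 12769, ability icon 93² = 8649, chat box 164² = 26896. Total = 48314.
x-moment: 12769·893 + 8649·829 + 26896·182 = 23467810; centroid 23467810/48314 ≈ 485.74.
Difference: 485.74 − 398 ≈ 87.74.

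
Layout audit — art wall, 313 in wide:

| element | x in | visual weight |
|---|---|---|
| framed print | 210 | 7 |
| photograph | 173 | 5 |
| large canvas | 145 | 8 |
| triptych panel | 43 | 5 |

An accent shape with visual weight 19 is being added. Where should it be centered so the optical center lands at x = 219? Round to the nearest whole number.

New total weight: (7 + 5 + 8 + 5) + 19 = 44.
x: need Σw·x = 44·219 = 9636. Existing = 7·210 + 5·173 + 8·145 + 5·43 = 3710. Remainder 5926 / 19 ≈ 311.89.

x ≈ 312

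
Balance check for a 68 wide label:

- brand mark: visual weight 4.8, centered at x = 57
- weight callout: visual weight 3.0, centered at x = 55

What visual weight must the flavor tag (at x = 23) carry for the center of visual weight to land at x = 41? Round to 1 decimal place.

Fixed elements: Σw = 4.8 + 3.0 = 7.8, Σw·x = 4.8·57 + 3.0·55 = 438.6.
Balance at x = 41 requires (438.6 + w·23) / (7.8 + w) = 41.
So w = (41·7.8 − 438.6)/(23 − 41) = -118.8/-18 ≈ 6.60.

w ≈ 6.6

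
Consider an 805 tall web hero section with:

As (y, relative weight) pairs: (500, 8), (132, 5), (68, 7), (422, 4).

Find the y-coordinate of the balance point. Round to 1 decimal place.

y ≈ 284.3

Σw = 8 + 5 + 7 + 4 = 24.
Σw·y = 8·500 + 5·132 + 7·68 + 4·422 = 6824, so ȳ = 6824/24 ≈ 284.33.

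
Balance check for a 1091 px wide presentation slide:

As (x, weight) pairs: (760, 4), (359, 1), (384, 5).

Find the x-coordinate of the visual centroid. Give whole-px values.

Weights sum to 4 + 1 + 5 = 10.
Σw·x = 4·760 + 1·359 + 5·384 = 5319, so x̄ = 5319/10 ≈ 531.90.

x ≈ 532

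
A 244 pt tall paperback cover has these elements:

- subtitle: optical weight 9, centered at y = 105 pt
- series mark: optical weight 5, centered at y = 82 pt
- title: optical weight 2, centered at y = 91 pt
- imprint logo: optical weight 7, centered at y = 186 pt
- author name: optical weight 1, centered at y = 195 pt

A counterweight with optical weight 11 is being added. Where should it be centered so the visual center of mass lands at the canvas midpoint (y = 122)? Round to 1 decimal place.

y ≈ 112.4

New total weight: (9 + 5 + 2 + 7 + 1) + 11 = 35.
y: target moment 35×122 = 4270; current 9·105 + 5·82 + 2·91 + 7·186 + 1·195 = 3034; the counterweight supplies 1236, so y = 1236/11 ≈ 112.36.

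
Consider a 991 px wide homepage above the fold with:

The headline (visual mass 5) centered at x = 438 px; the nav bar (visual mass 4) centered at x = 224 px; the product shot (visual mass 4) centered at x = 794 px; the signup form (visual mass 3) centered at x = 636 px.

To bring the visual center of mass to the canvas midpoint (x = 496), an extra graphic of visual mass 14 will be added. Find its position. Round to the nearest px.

After adding the extra graphic, total weight = 5 + 4 + 4 + 3 + 14 = 30.
x: need Σw·x = 30·496 = 14880. Existing = 5·438 + 4·224 + 4·794 + 3·636 = 8170. Remainder 6710 / 14 ≈ 479.29.

x ≈ 479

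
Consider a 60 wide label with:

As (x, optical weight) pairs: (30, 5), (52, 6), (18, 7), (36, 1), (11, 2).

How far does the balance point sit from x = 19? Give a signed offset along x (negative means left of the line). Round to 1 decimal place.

≈ 11.8

Σw = 5 + 6 + 7 + 1 + 2 = 21.
x: (5·30 + 6·52 + 7·18 + 1·36 + 2·11) / 21 = 646 / 21 ≈ 30.76
Against x = 19, that's 30.76 − 19 = 11.76.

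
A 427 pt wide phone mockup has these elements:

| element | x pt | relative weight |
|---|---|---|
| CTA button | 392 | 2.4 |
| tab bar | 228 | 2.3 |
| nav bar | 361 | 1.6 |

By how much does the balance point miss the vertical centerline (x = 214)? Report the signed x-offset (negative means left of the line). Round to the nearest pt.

Total weight = 2.4 + 2.3 + 1.6 = 6.3.
x: (2.4·392 + 2.3·228 + 1.6·361) / 6.3 = 2042.8 / 6.3 ≈ 324.25
Against x = 214, that's 324.25 − 214 = 110.25.

≈ 110 pt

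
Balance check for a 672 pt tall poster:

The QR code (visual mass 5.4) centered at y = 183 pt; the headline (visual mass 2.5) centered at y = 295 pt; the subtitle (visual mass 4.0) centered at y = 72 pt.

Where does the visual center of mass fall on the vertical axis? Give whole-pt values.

y ≈ 169

Σw = 5.4 + 2.5 + 4.0 = 11.9.
Σw·y = 5.4·183 + 2.5·295 + 4.0·72 = 2013.7, so ȳ = 2013.7/11.9 ≈ 169.22.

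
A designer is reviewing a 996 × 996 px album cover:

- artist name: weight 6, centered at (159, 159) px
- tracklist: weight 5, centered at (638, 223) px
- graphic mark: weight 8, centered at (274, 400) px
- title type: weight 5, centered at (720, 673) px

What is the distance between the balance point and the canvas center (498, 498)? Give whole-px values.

≈ 162 px

Σw = 6 + 5 + 8 + 5 = 24.
Σw·x = 6·159 + 5·638 + 8·274 + 5·720 = 9936, so x̄ = 9936/24 ≈ 414.00.
Σw·y = 6·159 + 5·223 + 8·400 + 5·673 = 8634, so ȳ = 8634/24 ≈ 359.75.
Offset from (498, 498): Δx ≈ -84.00, Δy ≈ -138.25; distance = √(Δx² + Δy²) ≈ 161.77.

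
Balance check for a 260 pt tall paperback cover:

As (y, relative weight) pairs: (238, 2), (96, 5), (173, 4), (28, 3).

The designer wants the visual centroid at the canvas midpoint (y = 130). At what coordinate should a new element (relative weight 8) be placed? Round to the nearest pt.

New total weight: (2 + 5 + 4 + 3) + 8 = 22.
y: target moment 22×130 = 2860; current 2·238 + 5·96 + 4·173 + 3·28 = 1732; the new element supplies 1128, so y = 1128/8 ≈ 141.00.

y ≈ 141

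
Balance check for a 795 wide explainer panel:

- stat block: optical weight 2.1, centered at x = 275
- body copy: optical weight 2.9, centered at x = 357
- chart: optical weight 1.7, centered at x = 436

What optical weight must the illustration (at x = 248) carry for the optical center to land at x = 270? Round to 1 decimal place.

Fixed elements: Σw = 2.1 + 2.9 + 1.7 = 6.7, Σw·x = 2.1·275 + 2.9·357 + 1.7·436 = 2354.0.
Set Σw·x/Σw = 270: (2354.0 + 248w) = 270·(6.7 + w).
So w = (270·6.7 − 2354.0)/(248 − 270) = -545.0/-22 ≈ 24.77.

w ≈ 24.8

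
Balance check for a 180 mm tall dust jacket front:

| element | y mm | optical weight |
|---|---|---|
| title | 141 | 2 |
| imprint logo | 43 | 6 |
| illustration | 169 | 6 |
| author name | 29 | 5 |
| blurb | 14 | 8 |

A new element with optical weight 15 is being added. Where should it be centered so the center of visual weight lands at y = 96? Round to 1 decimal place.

y ≈ 148.1

With the new element, Σw becomes 2 + 6 + 6 + 5 + 8 + 15 = 42.
y: need Σw·y = 42·96 = 4032. Existing = 2·141 + 6·43 + 6·169 + 5·29 + 8·14 = 1811. Remainder 2221 / 15 ≈ 148.07.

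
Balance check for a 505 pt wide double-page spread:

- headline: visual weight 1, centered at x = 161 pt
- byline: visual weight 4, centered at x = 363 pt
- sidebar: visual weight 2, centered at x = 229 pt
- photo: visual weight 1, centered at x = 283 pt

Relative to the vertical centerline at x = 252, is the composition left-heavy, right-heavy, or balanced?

Σw = 1 + 4 + 2 + 1 = 8.
x-moment: 1·161 + 4·363 + 2·229 + 1·283 = 2354; centroid 2354/8 ≈ 294.25.
294.2 lies right of the midline 252, so the layout is right-heavy.

right-heavy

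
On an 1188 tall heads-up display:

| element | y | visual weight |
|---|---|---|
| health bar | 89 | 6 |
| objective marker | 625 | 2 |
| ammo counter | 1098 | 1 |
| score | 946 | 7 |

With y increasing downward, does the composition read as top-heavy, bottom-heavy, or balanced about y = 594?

Weights sum to 6 + 2 + 1 + 7 = 16.
y-moment: 6·89 + 2·625 + 1·1098 + 7·946 = 9504; centroid 9504/16 ≈ 594.00.
That equals the midline 594 — balanced.

balanced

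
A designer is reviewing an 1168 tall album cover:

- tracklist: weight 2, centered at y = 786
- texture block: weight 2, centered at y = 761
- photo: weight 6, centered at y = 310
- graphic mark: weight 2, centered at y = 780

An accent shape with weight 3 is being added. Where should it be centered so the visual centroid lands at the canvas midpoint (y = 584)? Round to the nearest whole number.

After adding the accent shape, total weight = 2 + 2 + 6 + 2 + 3 = 15.
y: target moment 15×584 = 8760; current 2·786 + 2·761 + 6·310 + 2·780 = 6514; the accent shape supplies 2246, so y = 2246/3 ≈ 748.67.

y ≈ 749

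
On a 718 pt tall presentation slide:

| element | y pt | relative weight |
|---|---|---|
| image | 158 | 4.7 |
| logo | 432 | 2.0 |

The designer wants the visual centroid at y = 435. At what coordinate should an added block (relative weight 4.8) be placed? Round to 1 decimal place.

y ≈ 707.5

New total weight: (4.7 + 2.0) + 4.8 = 11.5.
y: target moment 11.5×435 = 5002.5; current 4.7·158 + 2.0·432 = 1606.6; the added block supplies 3395.9, so y = 3395.9/4.8 ≈ 707.48.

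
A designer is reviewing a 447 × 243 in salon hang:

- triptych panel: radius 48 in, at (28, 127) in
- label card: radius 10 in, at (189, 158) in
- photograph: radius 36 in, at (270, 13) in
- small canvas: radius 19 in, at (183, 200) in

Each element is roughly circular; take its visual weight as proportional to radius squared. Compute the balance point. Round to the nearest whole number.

Weights ∝ r²: triptych panel 48² = 2304, label card 10² = 100, photograph 36² = 1296, small canvas 19² = 361; Σw = 4061.
x: (2304·28 + 100·189 + 1296·270 + 361·183) / 4061 = 499395 / 4061 ≈ 122.97
y: (2304·127 + 100·158 + 1296·13 + 361·200) / 4061 = 397456 / 4061 ≈ 97.87

(123, 98)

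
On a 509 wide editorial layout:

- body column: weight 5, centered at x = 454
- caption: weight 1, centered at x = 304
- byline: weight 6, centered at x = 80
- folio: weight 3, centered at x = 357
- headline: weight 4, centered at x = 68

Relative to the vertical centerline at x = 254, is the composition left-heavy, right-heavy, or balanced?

Σw = 5 + 1 + 6 + 3 + 4 = 19.
x-moment: 5·454 + 1·304 + 6·80 + 3·357 + 4·68 = 4397; centroid 4397/19 ≈ 231.42.
231.4 vs midline 254 → left-heavy.

left-heavy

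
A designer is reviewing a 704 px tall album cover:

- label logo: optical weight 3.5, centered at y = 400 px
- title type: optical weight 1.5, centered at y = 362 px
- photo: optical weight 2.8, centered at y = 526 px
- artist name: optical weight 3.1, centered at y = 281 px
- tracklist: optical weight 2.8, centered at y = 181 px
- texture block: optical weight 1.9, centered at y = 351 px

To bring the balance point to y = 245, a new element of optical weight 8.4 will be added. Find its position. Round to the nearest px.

New total weight: (3.5 + 1.5 + 2.8 + 3.1 + 2.8 + 1.9) + 8.4 = 24.0.
Along y: (5460.6 + 8.4·y) / 24.0 = 245 (existing moment 3.5·400 + 1.5·362 + 2.8·526 + 3.1·281 + 2.8·181 + 1.9·351 = 5460.6) ⇒ y = (5880.0 − 5460.6) / 8.4 ≈ 49.93.

y ≈ 50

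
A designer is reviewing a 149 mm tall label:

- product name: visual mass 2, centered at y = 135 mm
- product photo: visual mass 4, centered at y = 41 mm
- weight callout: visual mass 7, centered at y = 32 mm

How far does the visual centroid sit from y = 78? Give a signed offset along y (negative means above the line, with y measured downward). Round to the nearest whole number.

≈ -27 mm

Total weight = 2 + 4 + 7 = 13.
y-moment: 2·135 + 4·41 + 7·32 = 658; centroid 658/13 ≈ 50.62.
Offset from y = 78: 50.62 − 78 ≈ -27.38.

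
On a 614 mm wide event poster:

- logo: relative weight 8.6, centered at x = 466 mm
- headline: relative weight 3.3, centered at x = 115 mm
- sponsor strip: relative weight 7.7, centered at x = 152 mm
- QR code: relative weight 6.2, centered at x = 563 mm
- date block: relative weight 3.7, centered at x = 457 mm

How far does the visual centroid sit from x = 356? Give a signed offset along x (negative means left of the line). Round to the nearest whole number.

Total weight = 8.6 + 3.3 + 7.7 + 6.2 + 3.7 = 29.5.
x: (8.6·466 + 3.3·115 + 7.7·152 + 6.2·563 + 3.7·457) / 29.5 = 10739.0 / 29.5 ≈ 364.03
Against x = 356, that's 364.03 − 356 = 8.03.

≈ 8 mm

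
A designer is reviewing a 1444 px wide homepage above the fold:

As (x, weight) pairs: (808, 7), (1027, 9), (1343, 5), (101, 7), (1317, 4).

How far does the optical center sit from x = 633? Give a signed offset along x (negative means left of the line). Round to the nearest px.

Weights sum to 7 + 9 + 5 + 7 + 4 = 32.
x-moment: 7·808 + 9·1027 + 5·1343 + 7·101 + 4·1317 = 27589; centroid 27589/32 ≈ 862.16.
Difference: 862.16 − 633 ≈ 229.16.

≈ 229 px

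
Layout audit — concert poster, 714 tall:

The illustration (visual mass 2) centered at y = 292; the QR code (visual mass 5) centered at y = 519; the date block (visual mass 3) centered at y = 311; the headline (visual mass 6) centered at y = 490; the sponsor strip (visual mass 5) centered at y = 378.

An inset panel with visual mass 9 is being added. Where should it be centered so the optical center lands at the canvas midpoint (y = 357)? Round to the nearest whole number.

After adding the inset panel, total weight = 2 + 5 + 3 + 6 + 5 + 9 = 30.
y: target moment 30×357 = 10710; current 2·292 + 5·519 + 3·311 + 6·490 + 5·378 = 8942; the inset panel supplies 1768, so y = 1768/9 ≈ 196.44.

y ≈ 196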